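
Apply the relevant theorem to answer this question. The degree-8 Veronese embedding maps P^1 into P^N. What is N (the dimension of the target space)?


The Veronese embedding v_d: P^n -> P^N maps each point to all
degree-d monomials in n+1 homogeneous coordinates.
N = C(n+d, d) - 1
N = C(1+8, 8) - 1
N = C(9, 8) - 1
C(9, 8) = 9
N = 9 - 1 = 8

8


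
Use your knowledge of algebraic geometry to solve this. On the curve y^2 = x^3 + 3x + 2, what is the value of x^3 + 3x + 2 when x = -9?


Compute x^3 + 3x + 2 at x = -9:
x^3 = (-9)^3 = -729
3*x = 3*(-9) = -27
Sum: -729 - 27 + 2 = -754

-754


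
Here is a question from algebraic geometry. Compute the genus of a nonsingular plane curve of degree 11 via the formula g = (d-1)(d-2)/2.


Using the genus formula for smooth plane curves:
g = (d-1)(d-2)/2
g = (11-1)(11-2)/2
g = 10*9/2
g = 90/2 = 45

45


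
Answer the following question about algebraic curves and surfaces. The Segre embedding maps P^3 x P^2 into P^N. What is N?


The Segre embedding maps P^m x P^n into P^N via
all products of coordinates from each factor.
N = (m+1)(n+1) - 1
N = (3+1)(2+1) - 1
N = 4*3 - 1
N = 12 - 1 = 11

11


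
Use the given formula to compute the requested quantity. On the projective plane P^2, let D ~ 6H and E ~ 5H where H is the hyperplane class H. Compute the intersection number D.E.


Using bilinearity of the intersection pairing on the projective plane P^2:
(aH).(bH) = ab * (H.H)
We have H^2 = 1 (Bezout).
D.E = (6H).(5H) = 6*5*1
= 30*1
= 30

30


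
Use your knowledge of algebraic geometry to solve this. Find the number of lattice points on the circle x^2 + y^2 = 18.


Systematically check integer values of x where x^2 <= 18.
For each valid x, check if 18 - x^2 is a perfect square.
x=3: 18 - 9 = 9, sqrt = 3 (valid)
Total integer solutions found: 4

4


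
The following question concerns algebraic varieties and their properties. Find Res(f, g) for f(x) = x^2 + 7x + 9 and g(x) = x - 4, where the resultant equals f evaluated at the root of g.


For Res(f, x - c), we evaluate f at x = c.
f(4) = 4^2 + 7*4 + 9
= 16 + 28 + 9
= 44 + 9 = 53
Res(f, g) = 53

53


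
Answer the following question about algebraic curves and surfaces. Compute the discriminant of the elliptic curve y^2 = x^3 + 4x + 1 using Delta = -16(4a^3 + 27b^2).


Compute each component:
4a^3 = 4*4^3 = 4*64 = 256
27b^2 = 27*1^2 = 27*1 = 27
4a^3 + 27b^2 = 256 + 27 = 283
Delta = -16*283 = -4528

-4528


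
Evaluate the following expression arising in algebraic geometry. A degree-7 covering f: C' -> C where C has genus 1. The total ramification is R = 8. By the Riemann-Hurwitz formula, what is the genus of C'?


Riemann-Hurwitz formula: 2g' - 2 = d(2g - 2) + R
Given: d = 7, g = 1, R = 8
2g' - 2 = 7*(2*1 - 2) + 8
2g' - 2 = 7*0 + 8
2g' - 2 = 0 + 8 = 8
2g' = 10
g' = 5

5


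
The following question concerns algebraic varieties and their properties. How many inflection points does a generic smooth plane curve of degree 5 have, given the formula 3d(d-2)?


For a general smooth plane curve C of degree d, the inflection points are
the intersection of C with its Hessian curve, which has degree 3(d-2).
By Bezout, the total intersection number is d * 3(d-2) = 5 * 9 = 45.
For a general curve every flex is ordinary, so each contributes
multiplicity 1 to C·Hess(C), and the number of distinct inflection
points is 3d(d-2).
Inflection points = 3*5*(5-2) = 3*5*3 = 45

45


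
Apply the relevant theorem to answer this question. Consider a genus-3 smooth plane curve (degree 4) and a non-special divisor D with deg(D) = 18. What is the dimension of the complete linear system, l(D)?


First, compute the genus of a smooth plane curve of degree 4:
g = (d-1)(d-2)/2 = (4-1)(4-2)/2 = 3
For a non-special divisor D (i.e., h^1(D) = 0), Riemann-Roch gives:
l(D) = deg(D) - g + 1
Since deg(D) = 18 >= 2g - 1 = 5, D is non-special.
l(D) = 18 - 3 + 1 = 16

16


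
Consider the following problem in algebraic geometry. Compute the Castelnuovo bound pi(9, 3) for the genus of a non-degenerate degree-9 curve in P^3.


Castelnuovo's bound: write d - 1 = m(r-1) + epsilon with 0 <= epsilon < r-1.
d - 1 = 9 - 1 = 8
r - 1 = 3 - 1 = 2
8 = 4*2 + 0, so m = 4, epsilon = 0
pi(d, r) = m(m-1)(r-1)/2 + m*epsilon
= 4*3*2/2 + 4*0
= 24/2 + 0
= 12 + 0 = 12

12


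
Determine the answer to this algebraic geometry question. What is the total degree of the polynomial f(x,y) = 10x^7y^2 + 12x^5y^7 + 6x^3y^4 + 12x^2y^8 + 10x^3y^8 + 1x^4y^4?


Examine each term for its total degree (sum of exponents).
  Term '10x^7y^2' has total degree 7+2 = 9.
  Term '12x^5y^7' has total degree 5+7 = 12.
  Term '6x^3y^4' has total degree 3+4 = 7.
  Term '12x^2y^8' has total degree 2+8 = 10.
  Term '10x^3y^8' has total degree 3+8 = 11.
  Term '1x^4y^4' has total degree 4+4 = 8.
The maximum total degree among all terms is 12.

12


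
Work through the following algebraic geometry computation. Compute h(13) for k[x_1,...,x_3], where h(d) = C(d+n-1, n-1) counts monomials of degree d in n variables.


The Hilbert function for the polynomial ring in 3 variables is:
h(d) = C(d+n-1, n-1)
h(13) = C(13+3-1, 3-1) = C(15, 2)
= 15! / (2! * 13!)
= 105

105


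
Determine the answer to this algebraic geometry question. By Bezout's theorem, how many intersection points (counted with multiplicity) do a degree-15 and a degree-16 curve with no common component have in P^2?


Bezout's theorem states the intersection count equals the product of degrees.
Intersection count = 15 * 16 = 240

240


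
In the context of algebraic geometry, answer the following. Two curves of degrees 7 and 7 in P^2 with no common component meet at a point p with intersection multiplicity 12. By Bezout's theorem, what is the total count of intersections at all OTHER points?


By Bezout's theorem, the total intersection number is d1 * d2.
Total = 7 * 7 = 49
Intersection multiplicity at p = 12
Remaining intersections = 49 - 12 = 37

37


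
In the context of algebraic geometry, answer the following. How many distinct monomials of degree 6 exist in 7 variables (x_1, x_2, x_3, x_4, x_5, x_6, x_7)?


The number of degree-6 monomials in 7 variables is C(d+n-1, n-1).
= C(6+7-1, 7-1) = C(12, 6)
= 924

924


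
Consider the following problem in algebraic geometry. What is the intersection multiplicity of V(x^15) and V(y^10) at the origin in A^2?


The intersection multiplicity of V(x^a) and V(y^b) at the origin is:
I(O; V(x^15), V(y^10)) = dim_k(k[x,y]/(x^15, y^10))
A basis for k[x,y]/(x^15, y^10) is the set of monomials x^i * y^j
where 0 <= i < 15 and 0 <= j < 10.
The number of such monomials is 15 * 10 = 150

150


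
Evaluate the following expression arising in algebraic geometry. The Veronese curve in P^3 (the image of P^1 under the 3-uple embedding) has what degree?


The rational normal curve in P^3 is the image of P^1 under the 3-uple Veronese.
A general hyperplane in P^3 pulls back to a degree-3 form on P^1, which has 3 zeros,
so the curve meets a general hyperplane in 3 points. Degree = 3.

3


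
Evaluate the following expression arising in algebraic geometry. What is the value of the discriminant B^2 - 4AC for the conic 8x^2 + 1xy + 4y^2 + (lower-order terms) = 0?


The discriminant of a conic Ax^2 + Bxy + Cy^2 + ... = 0 is B^2 - 4AC.
B^2 = 1^2 = 1
4AC = 4*8*4 = 128
Discriminant = 1 - 128 = -127

-127


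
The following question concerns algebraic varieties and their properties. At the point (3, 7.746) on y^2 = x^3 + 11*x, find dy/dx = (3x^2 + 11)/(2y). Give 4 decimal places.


Using implicit differentiation of y^2 = x^3 + 11*x:
2y * dy/dx = 3x^2 + 11
dy/dx = (3x^2 + 11)/(2y)
Numerator: 3*3^2 + 11 = 38
Denominator: 2*7.746 = 15.492
dy/dx = 38/15.492 = 2.4529

2.4529


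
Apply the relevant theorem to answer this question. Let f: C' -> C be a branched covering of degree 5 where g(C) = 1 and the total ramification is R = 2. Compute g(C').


Riemann-Hurwitz formula: 2g' - 2 = d(2g - 2) + R
Given: d = 5, g = 1, R = 2
2g' - 2 = 5*(2*1 - 2) + 2
2g' - 2 = 5*0 + 2
2g' - 2 = 0 + 2 = 2
2g' = 4
g' = 2

2


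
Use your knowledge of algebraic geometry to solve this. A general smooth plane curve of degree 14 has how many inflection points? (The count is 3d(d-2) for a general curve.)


For a general smooth plane curve C of degree d, the inflection points are
the intersection of C with its Hessian curve, which has degree 3(d-2).
By Bezout, the total intersection number is d * 3(d-2) = 14 * 36 = 504.
For a general curve every flex is ordinary, so each contributes
multiplicity 1 to C·Hess(C), and the number of distinct inflection
points is 3d(d-2).
Inflection points = 3*14*(14-2) = 3*14*12 = 504

504


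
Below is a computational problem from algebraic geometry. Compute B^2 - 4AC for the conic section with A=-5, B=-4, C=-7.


The discriminant of a conic Ax^2 + Bxy + Cy^2 + ... = 0 is B^2 - 4AC.
B^2 = (-4)^2 = 16
4AC = 4*(-5)*(-7) = 140
Discriminant = 16 - 140 = -124

-124


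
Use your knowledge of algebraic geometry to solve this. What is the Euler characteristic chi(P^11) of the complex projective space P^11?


The complex projective space P^11 has one cell in each even real dimension 0, 2, ..., 22.
The cohomology groups are H^{2k}(P^11) = Z for k = 0,...,11, and 0 otherwise.
Euler characteristic = sum of Betti numbers = 1 per even-dimensional cohomology group.
chi(P^11) = 11 + 1 = 12

12


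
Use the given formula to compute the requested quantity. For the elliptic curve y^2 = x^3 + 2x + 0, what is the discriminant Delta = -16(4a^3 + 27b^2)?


Compute each component:
4a^3 = 4*2^3 = 4*8 = 32
27b^2 = 27*0^2 = 27*0 = 0
4a^3 + 27b^2 = 32 + 0 = 32
Delta = -16*32 = -512

-512


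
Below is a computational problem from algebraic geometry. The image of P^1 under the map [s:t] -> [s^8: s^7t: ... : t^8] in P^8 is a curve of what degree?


The rational normal curve in P^8 is the image of P^1 under the 8-uple Veronese.
A general hyperplane in P^8 pulls back to a degree-8 form on P^1, which has 8 zeros,
so the curve meets a general hyperplane in 8 points. Degree = 8.

8


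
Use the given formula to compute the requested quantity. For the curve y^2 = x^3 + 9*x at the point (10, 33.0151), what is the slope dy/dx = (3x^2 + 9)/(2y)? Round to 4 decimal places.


Using implicit differentiation of y^2 = x^3 + 9*x:
2y * dy/dx = 3x^2 + 9
dy/dx = (3x^2 + 9)/(2y)
Numerator: 3*10^2 + 9 = 309
Denominator: 2*33.0151 = 66.0302
dy/dx = 309/66.0302 = 4.6797

4.6797


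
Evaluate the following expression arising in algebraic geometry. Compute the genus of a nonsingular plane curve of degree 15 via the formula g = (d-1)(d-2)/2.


Using the genus formula for smooth plane curves:
g = (d-1)(d-2)/2
g = (15-1)(15-2)/2
g = 14*13/2
g = 182/2 = 91

91


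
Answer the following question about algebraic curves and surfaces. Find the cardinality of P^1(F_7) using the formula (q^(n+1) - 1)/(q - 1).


P^1(F_7) has (q^(n+1) - 1)/(q - 1) points.
= 7^1 + 7^0
= 7 + 1
= 8

8


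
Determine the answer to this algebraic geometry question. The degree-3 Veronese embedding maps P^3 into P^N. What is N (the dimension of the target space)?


The Veronese embedding v_d: P^n -> P^N maps each point to all
degree-d monomials in n+1 homogeneous coordinates.
N = C(n+d, d) - 1
N = C(3+3, 3) - 1
N = C(6, 3) - 1
C(6, 3) = 20
N = 20 - 1 = 19

19


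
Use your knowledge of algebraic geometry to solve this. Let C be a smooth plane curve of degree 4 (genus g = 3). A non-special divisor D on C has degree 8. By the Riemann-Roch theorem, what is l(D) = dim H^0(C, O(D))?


First, compute the genus of a smooth plane curve of degree 4:
g = (d-1)(d-2)/2 = (4-1)(4-2)/2 = 3
For a non-special divisor D (i.e., h^1(D) = 0), Riemann-Roch gives:
l(D) = deg(D) - g + 1
Since deg(D) = 8 >= 2g - 1 = 5, D is non-special.
l(D) = 8 - 3 + 1 = 6

6


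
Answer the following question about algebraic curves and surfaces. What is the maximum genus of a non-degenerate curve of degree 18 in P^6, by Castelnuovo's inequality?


Castelnuovo's bound: write d - 1 = m(r-1) + epsilon with 0 <= epsilon < r-1.
d - 1 = 18 - 1 = 17
r - 1 = 6 - 1 = 5
17 = 3*5 + 2, so m = 3, epsilon = 2
pi(d, r) = m(m-1)(r-1)/2 + m*epsilon
= 3*2*5/2 + 3*2
= 30/2 + 6
= 15 + 6 = 21

21


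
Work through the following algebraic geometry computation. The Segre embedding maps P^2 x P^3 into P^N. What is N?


The Segre embedding maps P^m x P^n into P^N via
all products of coordinates from each factor.
N = (m+1)(n+1) - 1
N = (2+1)(3+1) - 1
N = 3*4 - 1
N = 12 - 1 = 11

11


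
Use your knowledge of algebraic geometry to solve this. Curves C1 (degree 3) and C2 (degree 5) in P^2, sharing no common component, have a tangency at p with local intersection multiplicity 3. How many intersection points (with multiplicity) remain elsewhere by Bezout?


By Bezout's theorem, the total intersection number is d1 * d2.
Total = 3 * 5 = 15
Intersection multiplicity at p = 3
Remaining intersections = 15 - 3 = 12

12


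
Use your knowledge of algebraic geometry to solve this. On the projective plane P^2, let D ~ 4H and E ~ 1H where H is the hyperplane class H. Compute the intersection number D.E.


Using bilinearity of the intersection pairing on the projective plane P^2:
(aH).(bH) = ab * (H.H)
We have H^2 = 1 (Bezout).
D.E = (4H).(1H) = 4*1*1
= 4*1
= 4

4


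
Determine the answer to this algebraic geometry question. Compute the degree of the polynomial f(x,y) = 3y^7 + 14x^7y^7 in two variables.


Examine each term for its total degree (sum of exponents).
  Term '3y^7' has total degree 0+7 = 7.
  Term '14x^7y^7' has total degree 7+7 = 14.
The maximum total degree among all terms is 14.

14


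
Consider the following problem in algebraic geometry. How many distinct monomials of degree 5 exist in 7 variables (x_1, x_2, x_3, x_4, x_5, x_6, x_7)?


The number of degree-5 monomials in 7 variables is C(d+n-1, n-1).
= C(5+7-1, 7-1) = C(11, 6)
= 462

462


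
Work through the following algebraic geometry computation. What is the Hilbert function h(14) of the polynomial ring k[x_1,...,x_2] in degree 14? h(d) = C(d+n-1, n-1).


The Hilbert function for the polynomial ring in 2 variables is:
h(d) = C(d+n-1, n-1)
h(14) = C(14+2-1, 2-1) = C(15, 1)
= 15! / (1! * 14!)
= 15

15


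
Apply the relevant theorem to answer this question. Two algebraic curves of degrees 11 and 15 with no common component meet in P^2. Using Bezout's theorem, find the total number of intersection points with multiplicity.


Bezout's theorem states the intersection count equals the product of degrees.
Intersection count = 11 * 15 = 165

165


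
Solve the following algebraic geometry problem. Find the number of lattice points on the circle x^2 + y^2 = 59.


Systematically check integer values of x where x^2 <= 59.
For each valid x, check if 59 - x^2 is a perfect square.
Total integer solutions found: 0

0


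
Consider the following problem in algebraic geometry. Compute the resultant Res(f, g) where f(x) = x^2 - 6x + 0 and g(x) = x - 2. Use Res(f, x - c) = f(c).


For Res(f, x - c), we evaluate f at x = c.
f(2) = 2^2 - 6*2 + 0
= 4 - 12 + 0
= -8 + 0 = -8
Res(f, g) = -8

-8


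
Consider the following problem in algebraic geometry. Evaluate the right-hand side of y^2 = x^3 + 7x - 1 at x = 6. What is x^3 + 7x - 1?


Compute x^3 + 7x - 1 at x = 6:
x^3 = 6^3 = 216
7*x = 7*6 = 42
Sum: 216 + 42 - 1 = 257

257


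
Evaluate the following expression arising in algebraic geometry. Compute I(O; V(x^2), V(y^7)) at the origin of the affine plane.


The intersection multiplicity of V(x^a) and V(y^b) at the origin is:
I(O; V(x^2), V(y^7)) = dim_k(k[x,y]/(x^2, y^7))
A basis for k[x,y]/(x^2, y^7) is the set of monomials x^i * y^j
where 0 <= i < 2 and 0 <= j < 7.
The number of such monomials is 2 * 7 = 14

14


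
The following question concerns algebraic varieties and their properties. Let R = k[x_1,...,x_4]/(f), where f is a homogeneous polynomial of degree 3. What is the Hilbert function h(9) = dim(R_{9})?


For R = k[x_1,...,x_n]/(f) with f homogeneous of degree e:
The Hilbert series is (1 - t^e)/(1 - t)^n.
So h(d) = C(d+n-1, n-1) - C(d-e+n-1, n-1) for d >= e.
With n=4, e=3, d=9:
C(9+4-1, 4-1) = C(12, 3) = 220
C(9-3+4-1, 4-1) = C(9, 3) = 84
h(9) = 220 - 84 = 136

136


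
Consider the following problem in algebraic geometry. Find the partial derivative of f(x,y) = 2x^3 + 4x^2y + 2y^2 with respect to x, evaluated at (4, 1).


df/dx = 3*2*x^2 + 2*4*x^1*y
At (4,1): 3*2*4^2 + 2*4*4^1*1
= 96 + 32
= 128

128


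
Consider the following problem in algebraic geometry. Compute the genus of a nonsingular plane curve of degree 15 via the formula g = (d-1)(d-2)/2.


Using the genus formula for smooth plane curves:
g = (d-1)(d-2)/2
g = (15-1)(15-2)/2
g = 14*13/2
g = 182/2 = 91

91


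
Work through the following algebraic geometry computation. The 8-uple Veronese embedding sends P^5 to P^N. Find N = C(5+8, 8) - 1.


The Veronese embedding v_d: P^n -> P^N maps each point to all
degree-d monomials in n+1 homogeneous coordinates.
N = C(n+d, d) - 1
N = C(5+8, 8) - 1
N = C(13, 8) - 1
C(13, 8) = 1287
N = 1287 - 1 = 1286

1286


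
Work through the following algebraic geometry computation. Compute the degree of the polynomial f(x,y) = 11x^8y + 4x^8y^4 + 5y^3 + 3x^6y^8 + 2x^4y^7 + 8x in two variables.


Examine each term for its total degree (sum of exponents).
  Term '11x^8y' has total degree 8+1 = 9.
  Term '4x^8y^4' has total degree 8+4 = 12.
  Term '5y^3' has total degree 0+3 = 3.
  Term '3x^6y^8' has total degree 6+8 = 14.
  Term '2x^4y^7' has total degree 4+7 = 11.
  Term '8x' has total degree 1+0 = 1.
The maximum total degree among all terms is 14.

14


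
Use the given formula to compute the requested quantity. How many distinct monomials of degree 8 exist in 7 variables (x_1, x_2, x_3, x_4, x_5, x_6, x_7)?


The number of degree-8 monomials in 7 variables is C(d+n-1, n-1).
= C(8+7-1, 7-1) = C(14, 6)
= 3003

3003


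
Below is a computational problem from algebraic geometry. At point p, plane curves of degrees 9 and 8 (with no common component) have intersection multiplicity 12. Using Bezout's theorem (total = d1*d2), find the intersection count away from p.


By Bezout's theorem, the total intersection number is d1 * d2.
Total = 9 * 8 = 72
Intersection multiplicity at p = 12
Remaining intersections = 72 - 12 = 60

60


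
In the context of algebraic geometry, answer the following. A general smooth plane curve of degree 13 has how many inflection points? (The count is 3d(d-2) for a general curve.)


For a general smooth plane curve C of degree d, the inflection points are
the intersection of C with its Hessian curve, which has degree 3(d-2).
By Bezout, the total intersection number is d * 3(d-2) = 13 * 33 = 429.
For a general curve every flex is ordinary, so each contributes
multiplicity 1 to C·Hess(C), and the number of distinct inflection
points is 3d(d-2).
Inflection points = 3*13*(13-2) = 3*13*11 = 429

429


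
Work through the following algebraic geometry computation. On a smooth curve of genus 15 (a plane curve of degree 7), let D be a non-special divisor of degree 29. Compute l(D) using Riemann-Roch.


First, compute the genus of a smooth plane curve of degree 7:
g = (d-1)(d-2)/2 = (7-1)(7-2)/2 = 15
For a non-special divisor D (i.e., h^1(D) = 0), Riemann-Roch gives:
l(D) = deg(D) - g + 1
Since deg(D) = 29 >= 2g - 1 = 29, D is non-special.
l(D) = 29 - 15 + 1 = 15

15


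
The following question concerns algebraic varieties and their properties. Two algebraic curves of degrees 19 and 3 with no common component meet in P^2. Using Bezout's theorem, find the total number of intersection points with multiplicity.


Bezout's theorem states the intersection count equals the product of degrees.
Intersection count = 19 * 3 = 57

57


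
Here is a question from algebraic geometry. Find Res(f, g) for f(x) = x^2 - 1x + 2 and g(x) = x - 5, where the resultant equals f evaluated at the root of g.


For Res(f, x - c), we evaluate f at x = c.
f(5) = 5^2 - 1*5 + 2
= 25 - 5 + 2
= 20 + 2 = 22
Res(f, g) = 22

22


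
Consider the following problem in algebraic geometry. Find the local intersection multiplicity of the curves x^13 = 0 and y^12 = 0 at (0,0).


The intersection multiplicity of V(x^a) and V(y^b) at the origin is:
I(O; V(x^13), V(y^12)) = dim_k(k[x,y]/(x^13, y^12))
A basis for k[x,y]/(x^13, y^12) is the set of monomials x^i * y^j
where 0 <= i < 13 and 0 <= j < 12.
The number of such monomials is 13 * 12 = 156

156


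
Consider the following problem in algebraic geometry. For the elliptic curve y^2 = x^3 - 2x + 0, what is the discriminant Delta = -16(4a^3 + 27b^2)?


Compute each component:
4a^3 = 4*(-2)^3 = 4*(-8) = -32
27b^2 = 27*0^2 = 27*0 = 0
4a^3 + 27b^2 = -32 + 0 = -32
Delta = -16*(-32) = 512

512


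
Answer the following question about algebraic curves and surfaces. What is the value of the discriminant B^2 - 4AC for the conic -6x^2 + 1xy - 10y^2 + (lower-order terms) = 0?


The discriminant of a conic Ax^2 + Bxy + Cy^2 + ... = 0 is B^2 - 4AC.
B^2 = 1^2 = 1
4AC = 4*(-6)*(-10) = 240
Discriminant = 1 - 240 = -239

-239


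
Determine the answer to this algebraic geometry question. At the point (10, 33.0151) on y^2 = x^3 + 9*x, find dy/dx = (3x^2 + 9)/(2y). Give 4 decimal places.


Using implicit differentiation of y^2 = x^3 + 9*x:
2y * dy/dx = 3x^2 + 9
dy/dx = (3x^2 + 9)/(2y)
Numerator: 3*10^2 + 9 = 309
Denominator: 2*33.0151 = 66.0302
dy/dx = 309/66.0302 = 4.6797

4.6797


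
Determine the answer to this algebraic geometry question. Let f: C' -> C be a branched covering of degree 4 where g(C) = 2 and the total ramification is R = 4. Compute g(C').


Riemann-Hurwitz formula: 2g' - 2 = d(2g - 2) + R
Given: d = 4, g = 2, R = 4
2g' - 2 = 4*(2*2 - 2) + 4
2g' - 2 = 4*2 + 4
2g' - 2 = 8 + 4 = 12
2g' = 14
g' = 7

7


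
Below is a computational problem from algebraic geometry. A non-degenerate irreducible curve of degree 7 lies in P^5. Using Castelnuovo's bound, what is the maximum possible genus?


Castelnuovo's bound: write d - 1 = m(r-1) + epsilon with 0 <= epsilon < r-1.
d - 1 = 7 - 1 = 6
r - 1 = 5 - 1 = 4
6 = 1*4 + 2, so m = 1, epsilon = 2
pi(d, r) = m(m-1)(r-1)/2 + m*epsilon
= 1*0*4/2 + 1*2
= 0/2 + 2
= 0 + 2 = 2

2


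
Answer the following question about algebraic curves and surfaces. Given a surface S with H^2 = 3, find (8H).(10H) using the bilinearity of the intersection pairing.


Using bilinearity of the intersection pairing on a surface S:
(aH).(bH) = ab * (H.H)
We have H^2 = 3.
D.E = (8H).(10H) = 8*10*3
= 80*3
= 240

240


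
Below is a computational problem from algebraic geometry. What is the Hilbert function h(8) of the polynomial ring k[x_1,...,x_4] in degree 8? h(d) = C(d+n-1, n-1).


The Hilbert function for the polynomial ring in 4 variables is:
h(d) = C(d+n-1, n-1)
h(8) = C(8+4-1, 4-1) = C(11, 3)
= 11! / (3! * 8!)
= 165

165


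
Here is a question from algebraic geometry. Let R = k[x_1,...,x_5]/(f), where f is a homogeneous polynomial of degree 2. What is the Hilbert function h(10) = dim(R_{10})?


For R = k[x_1,...,x_n]/(f) with f homogeneous of degree e:
The Hilbert series is (1 - t^e)/(1 - t)^n.
So h(d) = C(d+n-1, n-1) - C(d-e+n-1, n-1) for d >= e.
With n=5, e=2, d=10:
C(10+5-1, 5-1) = C(14, 4) = 1001
C(10-2+5-1, 5-1) = C(12, 4) = 495
h(10) = 1001 - 495 = 506

506


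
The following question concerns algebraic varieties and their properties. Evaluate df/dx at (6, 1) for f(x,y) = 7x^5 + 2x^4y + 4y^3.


df/dx = 5*7*x^4 + 4*2*x^3*y
At (6,1): 5*7*6^4 + 4*2*6^3*1
= 45360 + 1728
= 47088

47088


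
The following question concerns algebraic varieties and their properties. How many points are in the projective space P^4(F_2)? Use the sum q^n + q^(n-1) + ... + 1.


P^4(F_2) has (q^(n+1) - 1)/(q - 1) points.
= 2^4 + 2^3 + 2^2 + 2^1 + 2^0
= 16 + 8 + 4 + 2 + 1
= 31

31


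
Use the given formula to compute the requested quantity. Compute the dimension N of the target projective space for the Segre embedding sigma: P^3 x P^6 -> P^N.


The Segre embedding maps P^m x P^n into P^N via
all products of coordinates from each factor.
N = (m+1)(n+1) - 1
N = (3+1)(6+1) - 1
N = 4*7 - 1
N = 28 - 1 = 27

27


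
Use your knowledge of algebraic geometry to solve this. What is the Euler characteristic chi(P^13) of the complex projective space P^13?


The complex projective space P^13 has one cell in each even real dimension 0, 2, ..., 26.
The cohomology groups are H^{2k}(P^13) = Z for k = 0,...,13, and 0 otherwise.
Euler characteristic = sum of Betti numbers = 1 per even-dimensional cohomology group.
chi(P^13) = 13 + 1 = 14

14


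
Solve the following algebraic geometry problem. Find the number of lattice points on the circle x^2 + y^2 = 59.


Systematically check integer values of x where x^2 <= 59.
For each valid x, check if 59 - x^2 is a perfect square.
Total integer solutions found: 0

0


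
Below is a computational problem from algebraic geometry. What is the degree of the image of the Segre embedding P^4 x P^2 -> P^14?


The degree of the Segre variety P^4 x P^2 is C(m+n, m).
= C(6, 4)
= 15

15


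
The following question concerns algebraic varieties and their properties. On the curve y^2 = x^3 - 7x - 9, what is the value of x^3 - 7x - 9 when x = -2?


Compute x^3 - 7x - 9 at x = -2:
x^3 = (-2)^3 = -8
(-7)*x = (-7)*(-2) = 14
Sum: -8 + 14 - 9 = -3

-3


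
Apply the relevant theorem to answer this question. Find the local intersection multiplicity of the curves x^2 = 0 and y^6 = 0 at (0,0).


The intersection multiplicity of V(x^a) and V(y^b) at the origin is:
I(O; V(x^2), V(y^6)) = dim_k(k[x,y]/(x^2, y^6))
A basis for k[x,y]/(x^2, y^6) is the set of monomials x^i * y^j
where 0 <= i < 2 and 0 <= j < 6.
The number of such monomials is 2 * 6 = 12

12


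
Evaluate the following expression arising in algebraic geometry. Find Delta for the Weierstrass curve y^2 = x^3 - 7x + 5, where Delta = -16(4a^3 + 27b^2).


Compute each component:
4a^3 = 4*(-7)^3 = 4*(-343) = -1372
27b^2 = 27*5^2 = 27*25 = 675
4a^3 + 27b^2 = -1372 + 675 = -697
Delta = -16*(-697) = 11152

11152


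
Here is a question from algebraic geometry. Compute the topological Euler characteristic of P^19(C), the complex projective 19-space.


The complex projective space P^19 has one cell in each even real dimension 0, 2, ..., 38.
The cohomology groups are H^{2k}(P^19) = Z for k = 0,...,19, and 0 otherwise.
Euler characteristic = sum of Betti numbers = 1 per even-dimensional cohomology group.
chi(P^19) = 19 + 1 = 20

20


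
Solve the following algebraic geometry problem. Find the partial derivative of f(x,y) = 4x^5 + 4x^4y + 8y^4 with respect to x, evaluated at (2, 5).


df/dx = 5*4*x^4 + 4*4*x^3*y
At (2,5): 5*4*2^4 + 4*4*2^3*5
= 320 + 640
= 960

960


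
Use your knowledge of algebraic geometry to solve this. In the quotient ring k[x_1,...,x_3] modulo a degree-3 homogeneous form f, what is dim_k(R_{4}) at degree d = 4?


For R = k[x_1,...,x_n]/(f) with f homogeneous of degree e:
The Hilbert series is (1 - t^e)/(1 - t)^n.
So h(d) = C(d+n-1, n-1) - C(d-e+n-1, n-1) for d >= e.
With n=3, e=3, d=4:
C(4+3-1, 3-1) = C(6, 2) = 15
C(4-3+3-1, 3-1) = C(3, 2) = 3
h(4) = 15 - 3 = 12

12


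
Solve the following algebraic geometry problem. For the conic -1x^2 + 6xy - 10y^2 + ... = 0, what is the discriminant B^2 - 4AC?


The discriminant of a conic Ax^2 + Bxy + Cy^2 + ... = 0 is B^2 - 4AC.
B^2 = 6^2 = 36
4AC = 4*(-1)*(-10) = 40
Discriminant = 36 - 40 = -4

-4


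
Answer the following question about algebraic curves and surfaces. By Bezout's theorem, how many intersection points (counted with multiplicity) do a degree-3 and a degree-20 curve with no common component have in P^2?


Bezout's theorem states the intersection count equals the product of degrees.
Intersection count = 3 * 20 = 60

60


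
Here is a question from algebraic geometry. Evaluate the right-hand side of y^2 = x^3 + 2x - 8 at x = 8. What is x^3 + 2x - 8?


Compute x^3 + 2x - 8 at x = 8:
x^3 = 8^3 = 512
2*x = 2*8 = 16
Sum: 512 + 16 - 8 = 520

520


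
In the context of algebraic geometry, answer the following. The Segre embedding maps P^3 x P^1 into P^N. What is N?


The Segre embedding maps P^m x P^n into P^N via
all products of coordinates from each factor.
N = (m+1)(n+1) - 1
N = (3+1)(1+1) - 1
N = 4*2 - 1
N = 8 - 1 = 7

7


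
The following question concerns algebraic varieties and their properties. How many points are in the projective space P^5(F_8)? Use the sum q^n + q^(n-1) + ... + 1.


P^5(F_8) has (q^(n+1) - 1)/(q - 1) points.
= 8^5 + 8^4 + 8^3 + 8^2 + 8^1 + 8^0
= 32768 + 4096 + 512 + 64 + 8 + 1
= 37449

37449


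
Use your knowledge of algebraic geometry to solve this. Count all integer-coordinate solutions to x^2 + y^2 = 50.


Systematically check integer values of x where x^2 <= 50.
For each valid x, check if 50 - x^2 is a perfect square.
x=1: 50 - 1 = 49, sqrt = 7 (valid)
x=5: 50 - 25 = 25, sqrt = 5 (valid)
x=7: 50 - 49 = 1, sqrt = 1 (valid)
Total integer solutions found: 12

12


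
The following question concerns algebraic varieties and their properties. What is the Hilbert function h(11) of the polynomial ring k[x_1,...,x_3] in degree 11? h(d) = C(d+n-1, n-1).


The Hilbert function for the polynomial ring in 3 variables is:
h(d) = C(d+n-1, n-1)
h(11) = C(11+3-1, 3-1) = C(13, 2)
= 13! / (2! * 11!)
= 78

78


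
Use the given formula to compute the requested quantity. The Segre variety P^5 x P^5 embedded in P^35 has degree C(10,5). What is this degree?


The degree of the Segre variety P^5 x P^5 is C(m+n, m).
= C(10, 5)
= 252

252


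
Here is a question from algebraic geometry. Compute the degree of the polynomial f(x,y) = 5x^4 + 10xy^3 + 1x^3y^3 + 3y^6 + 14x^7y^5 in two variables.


Examine each term for its total degree (sum of exponents).
  Term '5x^4' has total degree 4+0 = 4.
  Term '10xy^3' has total degree 1+3 = 4.
  Term '1x^3y^3' has total degree 3+3 = 6.
  Term '3y^6' has total degree 0+6 = 6.
  Term '14x^7y^5' has total degree 7+5 = 12.
The maximum total degree among all terms is 12.

12


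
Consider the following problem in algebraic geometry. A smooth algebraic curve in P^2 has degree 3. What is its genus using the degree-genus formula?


Using the genus formula for smooth plane curves:
g = (d-1)(d-2)/2
g = (3-1)(3-2)/2
g = 2*1/2
g = 2/2 = 1

1


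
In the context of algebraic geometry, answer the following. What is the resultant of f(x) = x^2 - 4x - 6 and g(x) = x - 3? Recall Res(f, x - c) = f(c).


For Res(f, x - c), we evaluate f at x = c.
f(3) = 3^2 - 4*3 - 6
= 9 - 12 - 6
= -3 - 6 = -9
Res(f, g) = -9

-9


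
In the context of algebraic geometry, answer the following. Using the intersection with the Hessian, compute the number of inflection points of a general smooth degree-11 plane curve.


For a general smooth plane curve C of degree d, the inflection points are
the intersection of C with its Hessian curve, which has degree 3(d-2).
By Bezout, the total intersection number is d * 3(d-2) = 11 * 27 = 297.
For a general curve every flex is ordinary, so each contributes
multiplicity 1 to C·Hess(C), and the number of distinct inflection
points is 3d(d-2).
Inflection points = 3*11*(11-2) = 3*11*9 = 297

297


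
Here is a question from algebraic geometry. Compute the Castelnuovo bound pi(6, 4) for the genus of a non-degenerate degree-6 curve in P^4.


Castelnuovo's bound: write d - 1 = m(r-1) + epsilon with 0 <= epsilon < r-1.
d - 1 = 6 - 1 = 5
r - 1 = 4 - 1 = 3
5 = 1*3 + 2, so m = 1, epsilon = 2
pi(d, r) = m(m-1)(r-1)/2 + m*epsilon
= 1*0*3/2 + 1*2
= 0/2 + 2
= 0 + 2 = 2

2


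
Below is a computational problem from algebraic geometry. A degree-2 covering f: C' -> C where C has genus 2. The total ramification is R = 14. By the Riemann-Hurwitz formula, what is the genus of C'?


Riemann-Hurwitz formula: 2g' - 2 = d(2g - 2) + R
Given: d = 2, g = 2, R = 14
2g' - 2 = 2*(2*2 - 2) + 14
2g' - 2 = 2*2 + 14
2g' - 2 = 4 + 14 = 18
2g' = 20
g' = 10

10


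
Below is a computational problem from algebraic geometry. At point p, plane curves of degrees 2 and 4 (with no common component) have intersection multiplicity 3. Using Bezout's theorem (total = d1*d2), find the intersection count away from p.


By Bezout's theorem, the total intersection number is d1 * d2.
Total = 2 * 4 = 8
Intersection multiplicity at p = 3
Remaining intersections = 8 - 3 = 5

5


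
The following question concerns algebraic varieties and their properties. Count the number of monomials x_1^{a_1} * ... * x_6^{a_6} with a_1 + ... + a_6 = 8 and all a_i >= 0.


The number of degree-8 monomials in 6 variables is C(d+n-1, n-1).
= C(8+6-1, 6-1) = C(13, 5)
= 1287

1287


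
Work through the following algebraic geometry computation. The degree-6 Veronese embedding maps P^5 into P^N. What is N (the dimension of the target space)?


The Veronese embedding v_d: P^n -> P^N maps each point to all
degree-d monomials in n+1 homogeneous coordinates.
N = C(n+d, d) - 1
N = C(5+6, 6) - 1
N = C(11, 6) - 1
C(11, 6) = 462
N = 462 - 1 = 461

461


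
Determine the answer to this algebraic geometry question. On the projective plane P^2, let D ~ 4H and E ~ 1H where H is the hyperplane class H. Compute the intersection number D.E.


Using bilinearity of the intersection pairing on the projective plane P^2:
(aH).(bH) = ab * (H.H)
We have H^2 = 1 (Bezout).
D.E = (4H).(1H) = 4*1*1
= 4*1
= 4

4


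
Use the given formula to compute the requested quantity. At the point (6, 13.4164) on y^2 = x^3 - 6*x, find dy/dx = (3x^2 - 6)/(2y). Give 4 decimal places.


Using implicit differentiation of y^2 = x^3 - 6*x:
2y * dy/dx = 3x^2 - 6
dy/dx = (3x^2 - 6)/(2y)
Numerator: 3*6^2 - 6 = 102
Denominator: 2*13.4164 = 26.8328
dy/dx = 102/26.8328 = 3.8013

3.8013


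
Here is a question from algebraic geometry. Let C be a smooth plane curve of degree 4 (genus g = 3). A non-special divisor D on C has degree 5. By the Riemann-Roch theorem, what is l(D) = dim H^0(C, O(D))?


First, compute the genus of a smooth plane curve of degree 4:
g = (d-1)(d-2)/2 = (4-1)(4-2)/2 = 3
For a non-special divisor D (i.e., h^1(D) = 0), Riemann-Roch gives:
l(D) = deg(D) - g + 1
Since deg(D) = 5 >= 2g - 1 = 5, D is non-special.
l(D) = 5 - 3 + 1 = 3

3


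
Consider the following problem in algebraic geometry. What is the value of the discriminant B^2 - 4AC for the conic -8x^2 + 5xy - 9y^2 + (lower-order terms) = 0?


The discriminant of a conic Ax^2 + Bxy + Cy^2 + ... = 0 is B^2 - 4AC.
B^2 = 5^2 = 25
4AC = 4*(-8)*(-9) = 288
Discriminant = 25 - 288 = -263

-263


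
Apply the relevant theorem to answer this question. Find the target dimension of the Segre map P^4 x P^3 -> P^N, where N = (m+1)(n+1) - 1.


The Segre embedding maps P^m x P^n into P^N via
all products of coordinates from each factor.
N = (m+1)(n+1) - 1
N = (4+1)(3+1) - 1
N = 5*4 - 1
N = 20 - 1 = 19

19


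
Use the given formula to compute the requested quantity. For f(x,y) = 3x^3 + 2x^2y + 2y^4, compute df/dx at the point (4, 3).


df/dx = 3*3*x^2 + 2*2*x^1*y
At (4,3): 3*3*4^2 + 2*2*4^1*3
= 144 + 48
= 192

192


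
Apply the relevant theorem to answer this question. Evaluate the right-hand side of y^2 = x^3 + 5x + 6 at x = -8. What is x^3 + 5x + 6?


Compute x^3 + 5x + 6 at x = -8:
x^3 = (-8)^3 = -512
5*x = 5*(-8) = -40
Sum: -512 - 40 + 6 = -546

-546


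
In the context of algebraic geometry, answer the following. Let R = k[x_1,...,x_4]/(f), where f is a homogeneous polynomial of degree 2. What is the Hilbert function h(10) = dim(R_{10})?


For R = k[x_1,...,x_n]/(f) with f homogeneous of degree e:
The Hilbert series is (1 - t^e)/(1 - t)^n.
So h(d) = C(d+n-1, n-1) - C(d-e+n-1, n-1) for d >= e.
With n=4, e=2, d=10:
C(10+4-1, 4-1) = C(13, 3) = 286
C(10-2+4-1, 4-1) = C(11, 3) = 165
h(10) = 286 - 165 = 121

121


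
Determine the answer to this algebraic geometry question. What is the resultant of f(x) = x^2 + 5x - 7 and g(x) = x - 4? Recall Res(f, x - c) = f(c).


For Res(f, x - c), we evaluate f at x = c.
f(4) = 4^2 + 5*4 - 7
= 16 + 20 - 7
= 36 - 7 = 29
Res(f, g) = 29

29


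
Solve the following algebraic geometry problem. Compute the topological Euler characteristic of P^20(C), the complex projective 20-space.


The complex projective space P^20 has one cell in each even real dimension 0, 2, ..., 40.
The cohomology groups are H^{2k}(P^20) = Z for k = 0,...,20, and 0 otherwise.
Euler characteristic = sum of Betti numbers = 1 per even-dimensional cohomology group.
chi(P^20) = 20 + 1 = 21

21


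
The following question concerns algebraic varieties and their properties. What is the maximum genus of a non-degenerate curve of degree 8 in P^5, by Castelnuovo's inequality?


Castelnuovo's bound: write d - 1 = m(r-1) + epsilon with 0 <= epsilon < r-1.
d - 1 = 8 - 1 = 7
r - 1 = 5 - 1 = 4
7 = 1*4 + 3, so m = 1, epsilon = 3
pi(d, r) = m(m-1)(r-1)/2 + m*epsilon
= 1*0*4/2 + 1*3
= 0/2 + 3
= 0 + 3 = 3

3


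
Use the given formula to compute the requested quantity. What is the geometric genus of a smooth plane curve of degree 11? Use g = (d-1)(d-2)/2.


Using the genus formula for smooth plane curves:
g = (d-1)(d-2)/2
g = (11-1)(11-2)/2
g = 10*9/2
g = 90/2 = 45

45


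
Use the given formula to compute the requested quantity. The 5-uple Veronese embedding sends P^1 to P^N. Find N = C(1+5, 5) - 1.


The Veronese embedding v_d: P^n -> P^N maps each point to all
degree-d monomials in n+1 homogeneous coordinates.
N = C(n+d, d) - 1
N = C(1+5, 5) - 1
N = C(6, 5) - 1
C(6, 5) = 6
N = 6 - 1 = 5

5


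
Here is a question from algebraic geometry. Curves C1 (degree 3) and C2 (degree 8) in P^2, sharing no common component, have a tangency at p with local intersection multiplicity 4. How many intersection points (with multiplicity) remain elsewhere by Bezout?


By Bezout's theorem, the total intersection number is d1 * d2.
Total = 3 * 8 = 24
Intersection multiplicity at p = 4
Remaining intersections = 24 - 4 = 20

20


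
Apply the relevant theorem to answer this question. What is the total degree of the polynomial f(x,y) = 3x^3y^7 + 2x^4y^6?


Examine each term for its total degree (sum of exponents).
  Term '3x^3y^7' has total degree 3+7 = 10.
  Term '2x^4y^6' has total degree 4+6 = 10.
The maximum total degree among all terms is 10.

10


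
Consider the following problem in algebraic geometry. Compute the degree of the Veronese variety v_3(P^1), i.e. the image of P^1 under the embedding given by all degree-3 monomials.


The Veronese variety v_3(P^1) has degree d^r.
d^r = 3^1 = 3

3


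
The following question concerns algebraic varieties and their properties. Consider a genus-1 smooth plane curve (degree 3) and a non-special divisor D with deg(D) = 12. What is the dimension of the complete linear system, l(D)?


First, compute the genus of a smooth plane curve of degree 3:
g = (d-1)(d-2)/2 = (3-1)(3-2)/2 = 1
For a non-special divisor D (i.e., h^1(D) = 0), Riemann-Roch gives:
l(D) = deg(D) - g + 1
Since deg(D) = 12 >= 2g - 1 = 1, D is non-special.
l(D) = 12 - 1 + 1 = 12

12


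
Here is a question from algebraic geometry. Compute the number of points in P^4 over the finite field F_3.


P^4(F_3) has (q^(n+1) - 1)/(q - 1) points.
= 3^4 + 3^3 + 3^2 + 3^1 + 3^0
= 81 + 27 + 9 + 3 + 1
= 121

121


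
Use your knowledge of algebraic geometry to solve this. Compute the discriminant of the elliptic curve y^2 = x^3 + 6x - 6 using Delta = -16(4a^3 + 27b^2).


Compute each component:
4a^3 = 4*6^3 = 4*216 = 864
27b^2 = 27*(-6)^2 = 27*36 = 972
4a^3 + 27b^2 = 864 + 972 = 1836
Delta = -16*1836 = -29376

-29376


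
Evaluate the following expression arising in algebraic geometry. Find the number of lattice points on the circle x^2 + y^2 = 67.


Systematically check integer values of x where x^2 <= 67.
For each valid x, check if 67 - x^2 is a perfect square.
Total integer solutions found: 0

0
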